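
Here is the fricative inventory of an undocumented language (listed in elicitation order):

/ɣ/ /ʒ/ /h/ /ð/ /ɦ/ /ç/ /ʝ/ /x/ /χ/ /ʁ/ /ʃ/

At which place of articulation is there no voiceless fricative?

dental: voiceless —, voiced /ð/.
postalveolar: voiceless /ʃ/, voiced /ʒ/.
palatal: voiceless /ç/, voiced /ʝ/.
velar: voiceless /x/, voiced /ɣ/.
uvular: voiceless /χ/, voiced /ʁ/.
glottal: voiceless /h/, voiced /ɦ/.
Every place of articulation has a voiceless member except dental, where /θ/ would be expected.

dental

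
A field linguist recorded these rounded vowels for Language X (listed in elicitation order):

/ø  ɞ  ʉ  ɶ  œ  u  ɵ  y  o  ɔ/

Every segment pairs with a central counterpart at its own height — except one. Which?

/ɶ/

High: /y/ ~ /ʉ/ ~ /u/
High-mid: /ø/ ~ /ɵ/ ~ /o/
Low-mid: /œ/ ~ /ɞ/ ~ /ɔ/
Low: only /ɶ/ (front); no central partner.
So /ɶ/ is the unpaired segment.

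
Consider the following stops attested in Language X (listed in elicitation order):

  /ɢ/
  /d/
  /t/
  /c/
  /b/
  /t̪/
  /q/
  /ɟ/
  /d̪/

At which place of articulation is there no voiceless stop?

bilabial

Voiceless: /t̪/ (dental), /t/ (alveolar), /c/ (palatal), /q/ (uvular).
Voiced: /b/ (bilabial), /d̪/ (dental), /d/ (alveolar), /ɟ/ (palatal), /ɢ/ (uvular).
Every place of articulation has a voiceless member except bilabial, where /p/ would be expected.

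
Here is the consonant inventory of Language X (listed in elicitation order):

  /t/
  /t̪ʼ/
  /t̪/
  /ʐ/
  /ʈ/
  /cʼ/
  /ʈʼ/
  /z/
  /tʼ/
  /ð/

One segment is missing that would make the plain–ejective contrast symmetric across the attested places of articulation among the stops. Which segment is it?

place of articulation  plain     ejective
dental            t̪        t̪ʼ     
alveolar          t         tʼ      
retroflex         ʈ         ʈʼ      
palatal           —         cʼ      
The palatal row has no plain member, so the gap is the plain palatal stop /c/.

/c/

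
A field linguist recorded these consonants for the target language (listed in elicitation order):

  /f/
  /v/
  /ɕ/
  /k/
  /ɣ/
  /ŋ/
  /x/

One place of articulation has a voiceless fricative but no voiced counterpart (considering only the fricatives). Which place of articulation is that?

alveolo-palatal

labiodental: voiceless /f/, voiced /v/.
alveolo-palatal: voiceless /ɕ/, voiced —.
velar: voiceless /x/, voiced /ɣ/.
Every place of articulation has a voiced member except alveolo-palatal, where /ʑ/ would be expected.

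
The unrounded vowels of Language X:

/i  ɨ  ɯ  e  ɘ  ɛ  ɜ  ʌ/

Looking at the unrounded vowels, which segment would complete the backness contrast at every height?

/ɤ/

high: front /i/, central /ɨ/, back /ɯ/.
high-mid: front /e/, central /ɘ/, back —.
low-mid: front /ɛ/, central /ɜ/, back /ʌ/.
The high-mid row has no back member, so the gap is the high-mid back unrounded vowel /ɤ/.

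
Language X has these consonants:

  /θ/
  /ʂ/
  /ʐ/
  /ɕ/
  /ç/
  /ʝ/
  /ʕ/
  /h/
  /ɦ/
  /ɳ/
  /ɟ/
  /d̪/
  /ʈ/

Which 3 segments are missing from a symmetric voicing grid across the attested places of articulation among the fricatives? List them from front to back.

/ð/, /ʑ/, /ħ/

place of articulation  voiceless  voiced  
dental            θ         —       
retroflex         ʂ         ʐ       
alveolo-palatal   ɕ         —       
palatal           ç         ʝ       
pharyngeal        —         ʕ       
glottal           h         ɦ       
Gaps, from front to back: dental lacks voiced (/ð/); alveolo-palatal lacks voiced (/ʑ/); pharyngeal lacks voiceless (/ħ/).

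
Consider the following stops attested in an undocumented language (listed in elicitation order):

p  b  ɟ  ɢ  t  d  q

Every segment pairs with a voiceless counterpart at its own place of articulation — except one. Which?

/ɟ/

Bilabial: /p/ ~ /b/
Alveolar: /t/ ~ /d/
Uvular: /q/ ~ /ɢ/
Palatal: only /ɟ/ (voiced); no voiceless partner.
So /ɟ/ is the unpaired segment.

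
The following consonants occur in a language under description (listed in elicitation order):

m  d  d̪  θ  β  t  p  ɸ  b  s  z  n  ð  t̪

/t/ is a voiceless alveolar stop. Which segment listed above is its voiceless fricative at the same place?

The voiceless fricative at the same place is a voiceless alveolar fricative — in this inventory, /s/.

/s/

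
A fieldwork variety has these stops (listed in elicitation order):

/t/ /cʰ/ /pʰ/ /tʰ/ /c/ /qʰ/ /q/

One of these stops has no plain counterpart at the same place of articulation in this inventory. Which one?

Alveolar: /t/ ~ /tʰ/
Palatal: /c/ ~ /cʰ/
Uvular: /q/ ~ /qʰ/
Bilabial: only /pʰ/ (aspirated); no plain partner.
So /pʰ/ is the unpaired segment.

/pʰ/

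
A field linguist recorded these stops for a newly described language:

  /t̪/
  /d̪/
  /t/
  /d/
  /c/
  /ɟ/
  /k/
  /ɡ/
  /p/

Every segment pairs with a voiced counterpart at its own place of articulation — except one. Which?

Dental: /t̪/ ~ /d̪/
Alveolar: /t/ ~ /d/
Palatal: /c/ ~ /ɟ/
Velar: /k/ ~ /ɡ/
Bilabial: only /p/ (voiceless); no voiced partner.
So /p/ is the unpaired segment.

/p/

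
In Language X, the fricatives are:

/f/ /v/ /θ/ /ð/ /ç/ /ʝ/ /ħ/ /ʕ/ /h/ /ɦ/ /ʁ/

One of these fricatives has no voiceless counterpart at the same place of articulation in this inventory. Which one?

/ʁ/

Labiodental: /f/ ~ /v/
Dental: /θ/ ~ /ð/
Palatal: /ç/ ~ /ʝ/
Pharyngeal: /ħ/ ~ /ʕ/
Glottal: /h/ ~ /ɦ/
Uvular: only /ʁ/ (voiced); no voiceless partner.
So /ʁ/ is the unpaired segment.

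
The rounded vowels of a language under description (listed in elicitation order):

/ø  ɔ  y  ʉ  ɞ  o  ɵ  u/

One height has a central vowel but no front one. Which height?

low-mid

height            front     central   back    
high              y         ʉ         u       
high-mid          ø         ɵ         o       
low-mid           —         ɞ         ɔ       
Every height has a front member except low-mid, where /œ/ would be expected.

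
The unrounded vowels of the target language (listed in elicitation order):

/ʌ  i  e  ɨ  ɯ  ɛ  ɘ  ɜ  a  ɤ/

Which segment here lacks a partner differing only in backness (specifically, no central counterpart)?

/a/

High: /i/ ~ /ɨ/ ~ /ɯ/
High-mid: /e/ ~ /ɘ/ ~ /ɤ/
Low-mid: /ɛ/ ~ /ɜ/ ~ /ʌ/
Low: only /a/ (front); no central partner.
So /a/ is the unpaired segment.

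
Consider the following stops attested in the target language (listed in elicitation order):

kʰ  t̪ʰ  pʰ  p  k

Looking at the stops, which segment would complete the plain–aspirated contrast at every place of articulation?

Plain: /p/ (bilabial), /k/ (velar).
Aspirated: /pʰ/ (bilabial), /t̪ʰ/ (dental), /kʰ/ (velar).
The dental row has no plain member, so the gap is the plain dental stop /t̪/.

/t̪/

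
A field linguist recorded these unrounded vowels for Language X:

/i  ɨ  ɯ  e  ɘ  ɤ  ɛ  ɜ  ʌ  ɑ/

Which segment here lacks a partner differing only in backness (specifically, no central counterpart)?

/ɑ/

High: /i/ ~ /ɨ/ ~ /ɯ/
High-mid: /e/ ~ /ɘ/ ~ /ɤ/
Low-mid: /ɛ/ ~ /ɜ/ ~ /ʌ/
Low: only /ɑ/ (back); no central partner.
So /ɑ/ is the unpaired segment.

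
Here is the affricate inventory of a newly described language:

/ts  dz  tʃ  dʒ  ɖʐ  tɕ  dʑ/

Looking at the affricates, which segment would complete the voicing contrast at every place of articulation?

place of articulation  voiceless  voiced  
alveolar          ts        dz      
postalveolar      tʃ        dʒ      
retroflex         —         ɖʐ      
alveolo-palatal   tɕ        dʑ      
The retroflex row has no voiceless member, so the gap is the voiceless retroflex affricate /ʈʂ/.

/ʈʂ/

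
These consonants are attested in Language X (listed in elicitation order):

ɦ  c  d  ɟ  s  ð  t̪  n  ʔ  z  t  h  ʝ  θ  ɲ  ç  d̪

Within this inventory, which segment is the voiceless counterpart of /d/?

/t/

/d/ is a voiced alveolar stop.
The voiceless counterpart is a voiceless alveolar stop — in this inventory, /t/.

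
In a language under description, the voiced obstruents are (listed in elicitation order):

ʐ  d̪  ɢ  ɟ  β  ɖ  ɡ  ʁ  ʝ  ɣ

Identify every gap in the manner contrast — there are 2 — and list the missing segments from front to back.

/b/, /ð/

bilabial: stop —, fricative /β/.
dental: stop /d̪/, fricative —.
retroflex: stop /ɖ/, fricative /ʐ/.
palatal: stop /ɟ/, fricative /ʝ/.
velar: stop /ɡ/, fricative /ɣ/.
uvular: stop /ɢ/, fricative /ʁ/.
Gaps, from front to back: bilabial lacks stop (/b/); dental lacks fricative (/ð/).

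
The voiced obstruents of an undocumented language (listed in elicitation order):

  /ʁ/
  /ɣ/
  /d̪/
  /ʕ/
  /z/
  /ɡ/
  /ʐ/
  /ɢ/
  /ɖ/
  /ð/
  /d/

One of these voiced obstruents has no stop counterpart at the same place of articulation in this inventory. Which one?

Dental: /d̪/ ~ /ð/
Alveolar: /d/ ~ /z/
Retroflex: /ɖ/ ~ /ʐ/
Velar: /ɡ/ ~ /ɣ/
Uvular: /ɢ/ ~ /ʁ/
Pharyngeal: only /ʕ/ (fricative); no stop partner.
So /ʕ/ is the unpaired segment.

/ʕ/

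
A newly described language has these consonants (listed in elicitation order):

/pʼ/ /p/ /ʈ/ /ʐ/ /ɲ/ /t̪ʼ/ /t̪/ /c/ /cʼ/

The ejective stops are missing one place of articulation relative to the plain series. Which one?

place of articulation  plain     ejective
bilabial          p         pʼ      
dental            t̪        t̪ʼ     
retroflex         ʈ         —       
palatal           c         cʼ      
Every place of articulation has an ejective member except retroflex, where /ʈʼ/ would be expected.

retroflex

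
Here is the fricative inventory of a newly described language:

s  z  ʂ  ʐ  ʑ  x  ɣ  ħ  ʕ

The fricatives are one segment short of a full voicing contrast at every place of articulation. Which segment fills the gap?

Voiceless: /s/ (alveolar), /ʂ/ (retroflex), /x/ (velar), /ħ/ (pharyngeal).
Voiced: /z/ (alveolar), /ʐ/ (retroflex), /ʑ/ (alveolo-palatal), /ɣ/ (velar), /ʕ/ (pharyngeal).
The alveolo-palatal row has no voiceless member, so the gap is the voiceless alveolo-palatal fricative /ɕ/.

/ɕ/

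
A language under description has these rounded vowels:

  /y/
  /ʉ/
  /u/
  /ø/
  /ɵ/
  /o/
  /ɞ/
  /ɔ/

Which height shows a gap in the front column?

Front: /y/ (high), /ø/ (high-mid).
Central: /ʉ/ (high), /ɵ/ (high-mid), /ɞ/ (low-mid).
Back: /u/ (high), /o/ (high-mid), /ɔ/ (low-mid).
Every height has a front member except low-mid, where /œ/ would be expected.

low-mid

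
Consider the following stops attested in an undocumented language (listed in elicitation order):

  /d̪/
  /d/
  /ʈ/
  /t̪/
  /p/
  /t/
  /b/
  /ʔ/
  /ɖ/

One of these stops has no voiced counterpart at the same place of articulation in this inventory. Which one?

Bilabial: /p/ ~ /b/
Dental: /t̪/ ~ /d̪/
Alveolar: /t/ ~ /d/
Retroflex: /ʈ/ ~ /ɖ/
Glottal: only /ʔ/ (voiceless); no voiced partner.
So /ʔ/ is the unpaired segment.

/ʔ/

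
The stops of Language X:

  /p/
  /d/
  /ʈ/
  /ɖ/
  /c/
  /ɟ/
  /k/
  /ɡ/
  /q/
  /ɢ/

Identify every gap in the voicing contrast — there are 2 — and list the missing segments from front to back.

Voiceless: /p/ (bilabial), /ʈ/ (retroflex), /c/ (palatal), /k/ (velar), /q/ (uvular).
Voiced: /d/ (alveolar), /ɖ/ (retroflex), /ɟ/ (palatal), /ɡ/ (velar), /ɢ/ (uvular).
Gaps, from front to back: bilabial lacks voiced (/b/); alveolar lacks voiceless (/t/).

/b/, /t/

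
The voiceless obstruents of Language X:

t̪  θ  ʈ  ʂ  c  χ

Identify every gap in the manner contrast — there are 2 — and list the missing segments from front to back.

/ç/, /q/

dental: stop /t̪/, fricative /θ/.
retroflex: stop /ʈ/, fricative /ʂ/.
palatal: stop /c/, fricative —.
uvular: stop —, fricative /χ/.
Gaps, from front to back: palatal lacks fricative (/ç/); uvular lacks stop (/q/).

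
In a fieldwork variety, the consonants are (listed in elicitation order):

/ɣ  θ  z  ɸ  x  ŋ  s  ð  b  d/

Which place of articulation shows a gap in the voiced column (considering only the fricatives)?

bilabial: voiceless /ɸ/, voiced —.
dental: voiceless /θ/, voiced /ð/.
alveolar: voiceless /s/, voiced /z/.
velar: voiceless /x/, voiced /ɣ/.
Every place of articulation has a voiced member except bilabial, where /β/ would be expected.

bilabial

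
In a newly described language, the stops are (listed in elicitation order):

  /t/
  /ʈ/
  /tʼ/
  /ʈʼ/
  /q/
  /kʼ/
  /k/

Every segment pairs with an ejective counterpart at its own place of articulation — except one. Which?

/q/

Alveolar: /t/ ~ /tʼ/
Retroflex: /ʈ/ ~ /ʈʼ/
Velar: /k/ ~ /kʼ/
Uvular: only /q/ (plain); no ejective partner.
So /q/ is the unpaired segment.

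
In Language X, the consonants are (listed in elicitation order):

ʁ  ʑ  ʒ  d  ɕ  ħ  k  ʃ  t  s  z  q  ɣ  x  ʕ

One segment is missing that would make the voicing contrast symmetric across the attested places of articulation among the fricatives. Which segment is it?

/χ/

alveolar: voiceless /s/, voiced /z/.
postalveolar: voiceless /ʃ/, voiced /ʒ/.
alveolo-palatal: voiceless /ɕ/, voiced /ʑ/.
velar: voiceless /x/, voiced /ɣ/.
uvular: voiceless —, voiced /ʁ/.
pharyngeal: voiceless /ħ/, voiced /ʕ/.
The uvular row has no voiceless member, so the gap is the voiceless uvular fricative /χ/.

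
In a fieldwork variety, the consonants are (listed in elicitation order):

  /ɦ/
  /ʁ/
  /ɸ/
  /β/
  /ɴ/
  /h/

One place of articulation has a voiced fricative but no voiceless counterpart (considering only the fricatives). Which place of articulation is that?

uvular

place of articulation  voiceless  voiced  
bilabial          ɸ         β       
uvular            —         ʁ       
glottal           h         ɦ       
Every place of articulation has a voiceless member except uvular, where /χ/ would be expected.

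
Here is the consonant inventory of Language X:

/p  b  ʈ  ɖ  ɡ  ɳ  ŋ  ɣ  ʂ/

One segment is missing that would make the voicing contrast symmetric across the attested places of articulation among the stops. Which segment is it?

/k/

place of articulation  voiceless  voiced  
bilabial          p         b       
retroflex         ʈ         ɖ       
velar             —         ɡ       
The velar row has no voiceless member, so the gap is the voiceless velar stop /k/.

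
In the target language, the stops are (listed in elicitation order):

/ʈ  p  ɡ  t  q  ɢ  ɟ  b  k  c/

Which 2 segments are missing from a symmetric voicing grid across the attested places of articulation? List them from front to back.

/d/, /ɖ/

Voiceless: /p/ (bilabial), /t/ (alveolar), /ʈ/ (retroflex), /c/ (palatal), /k/ (velar), /q/ (uvular).
Voiced: /b/ (bilabial), /ɟ/ (palatal), /ɡ/ (velar), /ɢ/ (uvular).
Gaps, from front to back: alveolar lacks voiced (/d/); retroflex lacks voiced (/ɖ/).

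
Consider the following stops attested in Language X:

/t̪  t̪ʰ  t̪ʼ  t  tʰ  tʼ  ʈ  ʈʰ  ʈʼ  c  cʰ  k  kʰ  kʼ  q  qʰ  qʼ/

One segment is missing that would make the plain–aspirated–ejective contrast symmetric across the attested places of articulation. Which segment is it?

Plain: /t̪/ (dental), /t/ (alveolar), /ʈ/ (retroflex), /c/ (palatal), /k/ (velar), /q/ (uvular).
Aspirated: /t̪ʰ/ (dental), /tʰ/ (alveolar), /ʈʰ/ (retroflex), /cʰ/ (palatal), /kʰ/ (velar), /qʰ/ (uvular).
Ejective: /t̪ʼ/ (dental), /tʼ/ (alveolar), /ʈʼ/ (retroflex), /kʼ/ (velar), /qʼ/ (uvular).
The palatal row has no ejective member, so the gap is the ejective palatal stop /cʼ/.

/cʼ/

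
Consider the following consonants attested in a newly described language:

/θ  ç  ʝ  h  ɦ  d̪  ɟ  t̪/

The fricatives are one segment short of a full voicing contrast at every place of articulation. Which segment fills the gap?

/ð/

dental: voiceless /θ/, voiced —.
palatal: voiceless /ç/, voiced /ʝ/.
glottal: voiceless /h/, voiced /ɦ/.
The dental row has no voiced member, so the gap is the voiced dental fricative /ð/.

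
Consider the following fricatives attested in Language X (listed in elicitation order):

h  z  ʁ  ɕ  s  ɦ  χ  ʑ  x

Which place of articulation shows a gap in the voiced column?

place of articulation  voiceless  voiced  
alveolar          s         z       
alveolo-palatal   ɕ         ʑ       
velar             x         —       
uvular            χ         ʁ       
glottal           h         ɦ       
Every place of articulation has a voiced member except velar, where /ɣ/ would be expected.

velar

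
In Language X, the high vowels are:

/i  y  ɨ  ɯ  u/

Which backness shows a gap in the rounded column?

Unrounded: /i/ (front), /ɨ/ (central), /ɯ/ (back).
Rounded: /y/ (front), /u/ (back).
Every backness has a rounded member except central, where /ʉ/ would be expected.

central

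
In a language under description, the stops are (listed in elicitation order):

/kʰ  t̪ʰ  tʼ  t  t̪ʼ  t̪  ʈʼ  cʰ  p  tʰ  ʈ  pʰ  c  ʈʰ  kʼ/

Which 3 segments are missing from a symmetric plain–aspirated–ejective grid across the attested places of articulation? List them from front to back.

/pʼ/, /cʼ/, /k/

bilabial: plain /p/, aspirated /pʰ/, ejective —.
dental: plain /t̪/, aspirated /t̪ʰ/, ejective /t̪ʼ/.
alveolar: plain /t/, aspirated /tʰ/, ejective /tʼ/.
retroflex: plain /ʈ/, aspirated /ʈʰ/, ejective /ʈʼ/.
palatal: plain /c/, aspirated /cʰ/, ejective —.
velar: plain —, aspirated /kʰ/, ejective /kʼ/.
Gaps, from front to back: bilabial lacks ejective (/pʼ/); palatal lacks ejective (/cʼ/); velar lacks plain (/k/).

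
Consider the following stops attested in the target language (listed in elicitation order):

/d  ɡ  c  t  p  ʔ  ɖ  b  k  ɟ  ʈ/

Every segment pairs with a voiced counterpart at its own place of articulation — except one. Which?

/ʔ/

Bilabial: /p/ ~ /b/
Alveolar: /t/ ~ /d/
Retroflex: /ʈ/ ~ /ɖ/
Palatal: /c/ ~ /ɟ/
Velar: /k/ ~ /ɡ/
Glottal: only /ʔ/ (voiceless); no voiced partner.
So /ʔ/ is the unpaired segment.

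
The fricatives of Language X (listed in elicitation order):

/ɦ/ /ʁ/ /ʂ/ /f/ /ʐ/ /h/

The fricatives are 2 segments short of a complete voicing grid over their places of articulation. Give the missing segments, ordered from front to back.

labiodental: voiceless /f/, voiced —.
retroflex: voiceless /ʂ/, voiced /ʐ/.
uvular: voiceless —, voiced /ʁ/.
glottal: voiceless /h/, voiced /ɦ/.
Gaps, from front to back: labiodental lacks voiced (/v/); uvular lacks voiceless (/χ/).

/v/, /χ/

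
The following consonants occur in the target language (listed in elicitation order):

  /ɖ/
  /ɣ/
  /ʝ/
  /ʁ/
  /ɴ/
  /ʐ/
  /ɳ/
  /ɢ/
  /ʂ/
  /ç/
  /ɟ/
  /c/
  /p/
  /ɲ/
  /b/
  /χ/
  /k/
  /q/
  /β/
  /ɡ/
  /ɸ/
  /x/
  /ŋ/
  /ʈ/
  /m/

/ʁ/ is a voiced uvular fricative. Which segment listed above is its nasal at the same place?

The nasal at the same place is an uvular nasal — in this inventory, /ɴ/.

/ɴ/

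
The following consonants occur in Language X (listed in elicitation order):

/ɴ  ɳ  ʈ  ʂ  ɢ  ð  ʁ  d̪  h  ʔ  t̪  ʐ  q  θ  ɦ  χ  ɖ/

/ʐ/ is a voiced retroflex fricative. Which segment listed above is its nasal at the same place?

The nasal at the same place is a retroflex nasal — in this inventory, /ɳ/.

/ɳ/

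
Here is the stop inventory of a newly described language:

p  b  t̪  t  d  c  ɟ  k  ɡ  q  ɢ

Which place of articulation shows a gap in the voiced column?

dental

bilabial: voiceless /p/, voiced /b/.
dental: voiceless /t̪/, voiced —.
alveolar: voiceless /t/, voiced /d/.
palatal: voiceless /c/, voiced /ɟ/.
velar: voiceless /k/, voiced /ɡ/.
uvular: voiceless /q/, voiced /ɢ/.
Every place of articulation has a voiced member except dental, where /d̪/ would be expected.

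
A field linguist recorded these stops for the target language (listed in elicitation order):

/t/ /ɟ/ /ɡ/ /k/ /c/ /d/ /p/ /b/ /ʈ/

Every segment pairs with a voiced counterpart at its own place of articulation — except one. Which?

Bilabial: /p/ ~ /b/
Alveolar: /t/ ~ /d/
Palatal: /c/ ~ /ɟ/
Velar: /k/ ~ /ɡ/
Retroflex: only /ʈ/ (voiceless); no voiced partner.
So /ʈ/ is the unpaired segment.

/ʈ/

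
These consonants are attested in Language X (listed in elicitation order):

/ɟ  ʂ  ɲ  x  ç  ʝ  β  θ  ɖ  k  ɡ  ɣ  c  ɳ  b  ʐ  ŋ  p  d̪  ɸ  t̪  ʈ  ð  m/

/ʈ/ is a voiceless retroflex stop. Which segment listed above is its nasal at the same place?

The nasal at the same place is a retroflex nasal — in this inventory, /ɳ/.

/ɳ/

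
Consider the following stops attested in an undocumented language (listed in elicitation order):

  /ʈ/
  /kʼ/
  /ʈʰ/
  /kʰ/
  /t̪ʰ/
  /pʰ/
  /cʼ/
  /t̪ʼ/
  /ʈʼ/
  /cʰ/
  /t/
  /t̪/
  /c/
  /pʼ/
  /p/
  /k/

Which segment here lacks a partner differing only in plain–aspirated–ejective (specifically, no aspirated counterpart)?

Bilabial: /p/ ~ /pʰ/ ~ /pʼ/
Dental: /t̪/ ~ /t̪ʰ/ ~ /t̪ʼ/
Retroflex: /ʈ/ ~ /ʈʰ/ ~ /ʈʼ/
Palatal: /c/ ~ /cʰ/ ~ /cʼ/
Velar: /k/ ~ /kʰ/ ~ /kʼ/
Alveolar: only /t/ (plain); no aspirated partner.
So /t/ is the unpaired segment.

/t/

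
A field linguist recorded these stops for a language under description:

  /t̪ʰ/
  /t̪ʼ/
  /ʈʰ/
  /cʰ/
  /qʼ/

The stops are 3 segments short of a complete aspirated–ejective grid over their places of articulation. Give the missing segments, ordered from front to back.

place of articulation  aspirated  ejective
dental            t̪ʰ       t̪ʼ     
retroflex         ʈʰ        —       
palatal           cʰ        —       
uvular            —         qʼ      
Gaps, from front to back: retroflex lacks ejective (/ʈʼ/); palatal lacks ejective (/cʼ/); uvular lacks aspirated (/qʰ/).

/ʈʼ/, /cʼ/, /qʰ/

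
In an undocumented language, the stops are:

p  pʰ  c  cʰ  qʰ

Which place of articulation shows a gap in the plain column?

uvular

bilabial: plain /p/, aspirated /pʰ/.
palatal: plain /c/, aspirated /cʰ/.
uvular: plain —, aspirated /qʰ/.
Every place of articulation has a plain member except uvular, where /q/ would be expected.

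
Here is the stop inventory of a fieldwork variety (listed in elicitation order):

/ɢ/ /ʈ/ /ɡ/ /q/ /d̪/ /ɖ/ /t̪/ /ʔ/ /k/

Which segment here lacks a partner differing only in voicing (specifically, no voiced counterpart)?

Dental: /t̪/ ~ /d̪/
Retroflex: /ʈ/ ~ /ɖ/
Velar: /k/ ~ /ɡ/
Uvular: /q/ ~ /ɢ/
Glottal: only /ʔ/ (voiceless); no voiced partner.
So /ʔ/ is the unpaired segment.

/ʔ/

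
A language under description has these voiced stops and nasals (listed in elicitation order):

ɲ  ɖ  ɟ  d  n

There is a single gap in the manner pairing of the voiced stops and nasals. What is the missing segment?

/ɳ/

place of articulation  oral stop  nasal   
alveolar          d         n       
retroflex         ɖ         —       
palatal           ɟ         ɲ       
The retroflex row has no nasal member, so the gap is the retroflex nasal /ɳ/.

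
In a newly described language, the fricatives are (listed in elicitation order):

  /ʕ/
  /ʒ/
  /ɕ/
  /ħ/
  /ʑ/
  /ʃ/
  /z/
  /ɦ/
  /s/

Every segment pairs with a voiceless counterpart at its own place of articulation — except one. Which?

Alveolar: /s/ ~ /z/
Postalveolar: /ʃ/ ~ /ʒ/
Alveolo-palatal: /ɕ/ ~ /ʑ/
Pharyngeal: /ħ/ ~ /ʕ/
Glottal: only /ɦ/ (voiced); no voiceless partner.
So /ɦ/ is the unpaired segment.

/ɦ/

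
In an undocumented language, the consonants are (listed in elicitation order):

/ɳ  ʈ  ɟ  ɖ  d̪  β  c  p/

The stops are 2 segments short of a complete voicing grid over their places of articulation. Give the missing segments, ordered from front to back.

/b/, /t̪/

Voiceless: /p/ (bilabial), /ʈ/ (retroflex), /c/ (palatal).
Voiced: /d̪/ (dental), /ɖ/ (retroflex), /ɟ/ (palatal).
Gaps, from front to back: bilabial lacks voiced (/b/); dental lacks voiceless (/t̪/).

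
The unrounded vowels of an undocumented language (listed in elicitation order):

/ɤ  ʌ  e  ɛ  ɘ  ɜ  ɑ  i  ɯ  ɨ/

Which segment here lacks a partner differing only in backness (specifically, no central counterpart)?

High: /i/ ~ /ɨ/ ~ /ɯ/
High-mid: /e/ ~ /ɘ/ ~ /ɤ/
Low-mid: /ɛ/ ~ /ɜ/ ~ /ʌ/
Low: only /ɑ/ (back); no central partner.
So /ɑ/ is the unpaired segment.

/ɑ/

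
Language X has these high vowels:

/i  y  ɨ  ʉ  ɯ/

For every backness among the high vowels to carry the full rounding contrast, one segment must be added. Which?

/u/

backness          unrounded  rounded 
front             i         y       
central           ɨ         ʉ       
back              ɯ         —       
The back row has no rounded member, so the gap is the back rounded vowel /u/.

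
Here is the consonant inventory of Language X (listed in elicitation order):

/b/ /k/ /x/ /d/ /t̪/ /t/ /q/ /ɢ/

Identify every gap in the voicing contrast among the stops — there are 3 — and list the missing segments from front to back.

/p/, /d̪/, /ɡ/

bilabial: voiceless —, voiced /b/.
dental: voiceless /t̪/, voiced —.
alveolar: voiceless /t/, voiced /d/.
velar: voiceless /k/, voiced —.
uvular: voiceless /q/, voiced /ɢ/.
Gaps, from front to back: bilabial lacks voiceless (/p/); dental lacks voiced (/d̪/); velar lacks voiced (/ɡ/).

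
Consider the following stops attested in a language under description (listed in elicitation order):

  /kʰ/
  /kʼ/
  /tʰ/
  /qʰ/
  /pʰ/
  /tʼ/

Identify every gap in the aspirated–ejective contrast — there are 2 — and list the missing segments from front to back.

/pʼ/, /qʼ/

bilabial: aspirated /pʰ/, ejective —.
alveolar: aspirated /tʰ/, ejective /tʼ/.
velar: aspirated /kʰ/, ejective /kʼ/.
uvular: aspirated /qʰ/, ejective —.
Gaps, from front to back: bilabial lacks ejective (/pʼ/); uvular lacks ejective (/qʼ/).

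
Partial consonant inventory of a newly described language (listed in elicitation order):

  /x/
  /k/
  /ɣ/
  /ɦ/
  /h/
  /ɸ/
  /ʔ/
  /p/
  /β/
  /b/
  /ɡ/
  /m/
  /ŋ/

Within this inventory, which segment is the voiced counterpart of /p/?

/b/

/p/ is a voiceless bilabial stop.
The voiced counterpart is a voiced bilabial stop — in this inventory, /b/.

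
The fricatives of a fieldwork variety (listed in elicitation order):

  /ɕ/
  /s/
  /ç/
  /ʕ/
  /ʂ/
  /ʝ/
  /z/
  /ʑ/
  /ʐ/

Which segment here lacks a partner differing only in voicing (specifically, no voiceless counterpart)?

Alveolar: /s/ ~ /z/
Retroflex: /ʂ/ ~ /ʐ/
Alveolo-palatal: /ɕ/ ~ /ʑ/
Palatal: /ç/ ~ /ʝ/
Pharyngeal: only /ʕ/ (voiced); no voiceless partner.
So /ʕ/ is the unpaired segment.

/ʕ/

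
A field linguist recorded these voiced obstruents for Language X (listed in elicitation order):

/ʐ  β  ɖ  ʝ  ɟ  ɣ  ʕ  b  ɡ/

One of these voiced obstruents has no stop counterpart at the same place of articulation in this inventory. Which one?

/ʕ/

Bilabial: /b/ ~ /β/
Retroflex: /ɖ/ ~ /ʐ/
Palatal: /ɟ/ ~ /ʝ/
Velar: /ɡ/ ~ /ɣ/
Pharyngeal: only /ʕ/ (fricative); no stop partner.
So /ʕ/ is the unpaired segment.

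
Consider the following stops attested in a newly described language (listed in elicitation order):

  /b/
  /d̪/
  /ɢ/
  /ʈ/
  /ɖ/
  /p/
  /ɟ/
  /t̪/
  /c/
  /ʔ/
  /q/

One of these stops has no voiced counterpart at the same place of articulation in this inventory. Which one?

/ʔ/

Bilabial: /p/ ~ /b/
Dental: /t̪/ ~ /d̪/
Retroflex: /ʈ/ ~ /ɖ/
Palatal: /c/ ~ /ɟ/
Uvular: /q/ ~ /ɢ/
Glottal: only /ʔ/ (voiceless); no voiced partner.
So /ʔ/ is the unpaired segment.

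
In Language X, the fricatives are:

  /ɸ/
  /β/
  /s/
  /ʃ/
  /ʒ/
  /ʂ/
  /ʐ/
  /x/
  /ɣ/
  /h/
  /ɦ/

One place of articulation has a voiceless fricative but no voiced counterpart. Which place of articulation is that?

Voiceless: /ɸ/ (bilabial), /s/ (alveolar), /ʃ/ (postalveolar), /ʂ/ (retroflex), /x/ (velar), /h/ (glottal).
Voiced: /β/ (bilabial), /ʒ/ (postalveolar), /ʐ/ (retroflex), /ɣ/ (velar), /ɦ/ (glottal).
Every place of articulation has a voiced member except alveolar, where /z/ would be expected.

alveolar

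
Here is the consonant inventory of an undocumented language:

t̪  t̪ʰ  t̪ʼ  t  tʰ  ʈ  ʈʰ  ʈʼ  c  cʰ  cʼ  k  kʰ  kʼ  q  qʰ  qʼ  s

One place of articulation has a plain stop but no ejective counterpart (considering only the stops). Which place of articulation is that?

Plain: /t̪/ (dental), /t/ (alveolar), /ʈ/ (retroflex), /c/ (palatal), /k/ (velar), /q/ (uvular).
Aspirated: /t̪ʰ/ (dental), /tʰ/ (alveolar), /ʈʰ/ (retroflex), /cʰ/ (palatal), /kʰ/ (velar), /qʰ/ (uvular).
Ejective: /t̪ʼ/ (dental), /ʈʼ/ (retroflex), /cʼ/ (palatal), /kʼ/ (velar), /qʼ/ (uvular).
Every place of articulation has an ejective member except alveolar, where /tʼ/ would be expected.

alveolar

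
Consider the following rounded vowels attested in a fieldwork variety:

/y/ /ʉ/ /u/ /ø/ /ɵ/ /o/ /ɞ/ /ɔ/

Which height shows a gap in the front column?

Front: /y/ (high), /ø/ (high-mid).
Central: /ʉ/ (high), /ɵ/ (high-mid), /ɞ/ (low-mid).
Back: /u/ (high), /o/ (high-mid), /ɔ/ (low-mid).
Every height has a front member except low-mid, where /œ/ would be expected.

low-mid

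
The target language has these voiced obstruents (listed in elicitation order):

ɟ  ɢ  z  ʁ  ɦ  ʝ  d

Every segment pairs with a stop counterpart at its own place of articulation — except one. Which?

/ɦ/

Alveolar: /d/ ~ /z/
Palatal: /ɟ/ ~ /ʝ/
Uvular: /ɢ/ ~ /ʁ/
Glottal: only /ɦ/ (fricative); no stop partner.
So /ɦ/ is the unpaired segment.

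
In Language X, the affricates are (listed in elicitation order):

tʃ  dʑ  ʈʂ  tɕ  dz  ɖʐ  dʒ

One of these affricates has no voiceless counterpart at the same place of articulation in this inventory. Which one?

Postalveolar: /tʃ/ ~ /dʒ/
Retroflex: /ʈʂ/ ~ /ɖʐ/
Alveolo-palatal: /tɕ/ ~ /dʑ/
Alveolar: only /dz/ (voiced); no voiceless partner.
So /dz/ is the unpaired segment.

/dz/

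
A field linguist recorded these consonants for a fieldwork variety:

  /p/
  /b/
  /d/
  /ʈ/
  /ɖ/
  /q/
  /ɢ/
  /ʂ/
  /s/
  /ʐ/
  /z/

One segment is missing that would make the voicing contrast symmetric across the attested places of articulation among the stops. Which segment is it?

/t/

Voiceless: /p/ (bilabial), /ʈ/ (retroflex), /q/ (uvular).
Voiced: /b/ (bilabial), /d/ (alveolar), /ɖ/ (retroflex), /ɢ/ (uvular).
The alveolar row has no voiceless member, so the gap is the voiceless alveolar stop /t/.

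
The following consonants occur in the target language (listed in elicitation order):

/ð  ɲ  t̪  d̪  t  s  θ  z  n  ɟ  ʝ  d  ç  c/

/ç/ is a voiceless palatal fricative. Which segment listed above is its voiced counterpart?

/ʝ/

The voiced counterpart is a voiced palatal fricative — in this inventory, /ʝ/.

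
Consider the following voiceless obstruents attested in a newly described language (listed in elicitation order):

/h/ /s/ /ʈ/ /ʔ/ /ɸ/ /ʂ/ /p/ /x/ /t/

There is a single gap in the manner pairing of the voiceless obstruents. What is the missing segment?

bilabial: stop /p/, fricative /ɸ/.
alveolar: stop /t/, fricative /s/.
retroflex: stop /ʈ/, fricative /ʂ/.
velar: stop —, fricative /x/.
glottal: stop /ʔ/, fricative /h/.
The velar row has no stop member, so the gap is the velar stop /k/.

/k/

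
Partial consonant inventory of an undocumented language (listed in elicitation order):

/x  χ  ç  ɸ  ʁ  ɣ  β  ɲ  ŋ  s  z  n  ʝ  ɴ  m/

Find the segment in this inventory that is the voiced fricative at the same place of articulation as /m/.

/m/ is a bilabial nasal.
The voiced fricative at the same place is a voiced bilabial fricative — in this inventory, /β/.

/β/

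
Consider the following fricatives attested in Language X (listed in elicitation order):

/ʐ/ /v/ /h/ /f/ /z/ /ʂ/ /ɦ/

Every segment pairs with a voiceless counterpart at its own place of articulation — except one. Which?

/z/

Labiodental: /f/ ~ /v/
Retroflex: /ʂ/ ~ /ʐ/
Glottal: /h/ ~ /ɦ/
Alveolar: only /z/ (voiced); no voiceless partner.
So /z/ is the unpaired segment.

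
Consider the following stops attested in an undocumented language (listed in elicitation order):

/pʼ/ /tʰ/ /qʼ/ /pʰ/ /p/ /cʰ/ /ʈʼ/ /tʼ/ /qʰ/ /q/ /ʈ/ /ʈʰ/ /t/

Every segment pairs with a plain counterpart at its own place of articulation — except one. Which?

Bilabial: /p/ ~ /pʰ/ ~ /pʼ/
Alveolar: /t/ ~ /tʰ/ ~ /tʼ/
Retroflex: /ʈ/ ~ /ʈʰ/ ~ /ʈʼ/
Uvular: /q/ ~ /qʰ/ ~ /qʼ/
Palatal: only /cʰ/ (aspirated); no plain partner.
So /cʰ/ is the unpaired segment.

/cʰ/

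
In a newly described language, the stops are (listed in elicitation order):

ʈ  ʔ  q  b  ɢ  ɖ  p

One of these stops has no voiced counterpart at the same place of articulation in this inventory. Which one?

Bilabial: /p/ ~ /b/
Retroflex: /ʈ/ ~ /ɖ/
Uvular: /q/ ~ /ɢ/
Glottal: only /ʔ/ (voiceless); no voiced partner.
So /ʔ/ is the unpaired segment.

/ʔ/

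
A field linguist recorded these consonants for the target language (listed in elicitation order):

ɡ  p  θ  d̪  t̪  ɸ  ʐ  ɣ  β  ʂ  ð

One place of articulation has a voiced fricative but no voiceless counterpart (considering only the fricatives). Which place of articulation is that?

velar

bilabial: voiceless /ɸ/, voiced /β/.
dental: voiceless /θ/, voiced /ð/.
retroflex: voiceless /ʂ/, voiced /ʐ/.
velar: voiceless —, voiced /ɣ/.
Every place of articulation has a voiceless member except velar, where /x/ would be expected.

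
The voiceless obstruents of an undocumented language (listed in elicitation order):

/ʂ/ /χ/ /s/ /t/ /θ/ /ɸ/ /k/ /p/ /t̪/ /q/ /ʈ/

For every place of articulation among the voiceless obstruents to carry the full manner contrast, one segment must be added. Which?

/x/

Stop: /p/ (bilabial), /t̪/ (dental), /t/ (alveolar), /ʈ/ (retroflex), /k/ (velar), /q/ (uvular).
Fricative: /ɸ/ (bilabial), /θ/ (dental), /s/ (alveolar), /ʂ/ (retroflex), /χ/ (uvular).
The velar row has no fricative member, so the gap is the velar fricative /x/.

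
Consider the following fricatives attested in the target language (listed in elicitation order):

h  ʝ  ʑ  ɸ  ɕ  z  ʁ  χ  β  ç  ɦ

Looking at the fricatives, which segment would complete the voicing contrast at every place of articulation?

place of articulation  voiceless  voiced  
bilabial          ɸ         β       
alveolar          —         z       
alveolo-palatal   ɕ         ʑ       
palatal           ç         ʝ       
uvular            χ         ʁ       
glottal           h         ɦ       
The alveolar row has no voiceless member, so the gap is the voiceless alveolar fricative /s/.

/s/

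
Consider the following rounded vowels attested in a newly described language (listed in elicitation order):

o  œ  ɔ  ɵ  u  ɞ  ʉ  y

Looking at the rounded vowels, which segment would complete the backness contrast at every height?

/ø/

Front: /y/ (high), /œ/ (low-mid).
Central: /ʉ/ (high), /ɵ/ (high-mid), /ɞ/ (low-mid).
Back: /u/ (high), /o/ (high-mid), /ɔ/ (low-mid).
The high-mid row has no front member, so the gap is the high-mid front rounded vowel /ø/.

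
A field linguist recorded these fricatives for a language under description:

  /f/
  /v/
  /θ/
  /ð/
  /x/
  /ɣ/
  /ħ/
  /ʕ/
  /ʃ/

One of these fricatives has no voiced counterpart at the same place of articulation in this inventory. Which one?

Labiodental: /f/ ~ /v/
Dental: /θ/ ~ /ð/
Velar: /x/ ~ /ɣ/
Pharyngeal: /ħ/ ~ /ʕ/
Postalveolar: only /ʃ/ (voiceless); no voiced partner.
So /ʃ/ is the unpaired segment.

/ʃ/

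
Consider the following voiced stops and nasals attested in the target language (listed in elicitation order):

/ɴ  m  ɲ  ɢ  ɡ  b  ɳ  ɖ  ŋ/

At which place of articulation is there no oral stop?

palatal

bilabial: oral stop /b/, nasal /m/.
retroflex: oral stop /ɖ/, nasal /ɳ/.
palatal: oral stop —, nasal /ɲ/.
velar: oral stop /ɡ/, nasal /ŋ/.
uvular: oral stop /ɢ/, nasal /ɴ/.
Every place of articulation has an oral stop member except palatal, where /ɟ/ would be expected.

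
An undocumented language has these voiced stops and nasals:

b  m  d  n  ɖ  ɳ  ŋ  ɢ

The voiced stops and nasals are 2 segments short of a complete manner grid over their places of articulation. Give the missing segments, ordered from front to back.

/ɡ/, /ɴ/

bilabial: oral stop /b/, nasal /m/.
alveolar: oral stop /d/, nasal /n/.
retroflex: oral stop /ɖ/, nasal /ɳ/.
velar: oral stop —, nasal /ŋ/.
uvular: oral stop /ɢ/, nasal —.
Gaps, from front to back: velar lacks oral stop (/ɡ/); uvular lacks nasal (/ɴ/).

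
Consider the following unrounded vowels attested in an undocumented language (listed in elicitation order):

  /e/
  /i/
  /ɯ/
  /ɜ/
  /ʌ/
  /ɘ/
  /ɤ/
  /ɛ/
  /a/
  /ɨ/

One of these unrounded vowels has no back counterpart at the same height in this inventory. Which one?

/a/

High: /i/ ~ /ɨ/ ~ /ɯ/
High-mid: /e/ ~ /ɘ/ ~ /ɤ/
Low-mid: /ɛ/ ~ /ɜ/ ~ /ʌ/
Low: only /a/ (front); no back partner.
So /a/ is the unpaired segment.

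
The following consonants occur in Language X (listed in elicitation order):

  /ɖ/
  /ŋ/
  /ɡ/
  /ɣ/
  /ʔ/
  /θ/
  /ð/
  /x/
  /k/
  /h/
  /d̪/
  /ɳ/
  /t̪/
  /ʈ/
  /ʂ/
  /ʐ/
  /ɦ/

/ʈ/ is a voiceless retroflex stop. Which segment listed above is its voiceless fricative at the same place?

/ʂ/

The voiceless fricative at the same place is a voiceless retroflex fricative — in this inventory, /ʂ/.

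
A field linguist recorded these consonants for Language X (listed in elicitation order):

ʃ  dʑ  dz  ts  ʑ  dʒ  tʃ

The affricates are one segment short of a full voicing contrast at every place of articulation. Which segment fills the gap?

alveolar: voiceless /ts/, voiced /dz/.
postalveolar: voiceless /tʃ/, voiced /dʒ/.
alveolo-palatal: voiceless —, voiced /dʑ/.
The alveolo-palatal row has no voiceless member, so the gap is the voiceless alveolo-palatal affricate /tɕ/.

/tɕ/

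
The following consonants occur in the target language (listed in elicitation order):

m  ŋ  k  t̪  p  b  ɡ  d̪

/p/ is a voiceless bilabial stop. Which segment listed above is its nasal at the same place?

The nasal at the same place is a bilabial nasal — in this inventory, /m/.

/m/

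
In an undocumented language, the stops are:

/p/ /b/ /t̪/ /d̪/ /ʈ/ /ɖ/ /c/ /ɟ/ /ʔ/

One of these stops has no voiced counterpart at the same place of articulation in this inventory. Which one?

Bilabial: /p/ ~ /b/
Dental: /t̪/ ~ /d̪/
Retroflex: /ʈ/ ~ /ɖ/
Palatal: /c/ ~ /ɟ/
Glottal: only /ʔ/ (voiceless); no voiced partner.
So /ʔ/ is the unpaired segment.

/ʔ/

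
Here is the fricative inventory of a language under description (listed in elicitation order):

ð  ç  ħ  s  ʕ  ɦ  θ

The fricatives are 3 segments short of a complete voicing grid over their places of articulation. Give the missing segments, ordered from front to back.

place of articulation  voiceless  voiced  
dental            θ         ð       
alveolar          s         —       
palatal           ç         —       
pharyngeal        ħ         ʕ       
glottal           —         ɦ       
Gaps, from front to back: alveolar lacks voiced (/z/); palatal lacks voiced (/ʝ/); glottal lacks voiceless (/h/).

/z/, /ʝ/, /h/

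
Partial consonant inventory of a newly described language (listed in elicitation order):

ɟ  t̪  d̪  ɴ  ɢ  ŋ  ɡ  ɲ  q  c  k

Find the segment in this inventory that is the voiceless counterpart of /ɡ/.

/ɡ/ is a voiced velar stop.
The voiceless counterpart is a voiceless velar stop — in this inventory, /k/.

/k/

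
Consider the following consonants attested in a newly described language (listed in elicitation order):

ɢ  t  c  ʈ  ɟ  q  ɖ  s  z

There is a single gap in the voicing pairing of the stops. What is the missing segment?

place of articulation  voiceless  voiced  
alveolar          t         —       
retroflex         ʈ         ɖ       
palatal           c         ɟ       
uvular            q         ɢ       
The alveolar row has no voiced member, so the gap is the voiced alveolar stop /d/.

/d/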